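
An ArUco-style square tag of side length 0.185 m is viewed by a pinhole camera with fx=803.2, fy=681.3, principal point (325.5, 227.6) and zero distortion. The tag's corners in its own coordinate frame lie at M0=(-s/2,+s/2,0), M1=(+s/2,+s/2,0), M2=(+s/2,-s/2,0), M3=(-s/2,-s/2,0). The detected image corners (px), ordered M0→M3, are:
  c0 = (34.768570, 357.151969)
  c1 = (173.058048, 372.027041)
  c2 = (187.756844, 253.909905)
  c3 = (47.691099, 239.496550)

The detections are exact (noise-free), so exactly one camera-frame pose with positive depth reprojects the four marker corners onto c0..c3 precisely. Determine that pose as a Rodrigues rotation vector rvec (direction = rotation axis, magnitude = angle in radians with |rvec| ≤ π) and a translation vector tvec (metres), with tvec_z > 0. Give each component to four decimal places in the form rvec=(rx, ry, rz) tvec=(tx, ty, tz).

rvec=(0.0676, 0.0350, 0.1178) tvec=(-0.2812, 0.1209, 1.0508)

Intrinsics K: fx=803.2, fy=681.3, cx=325.5, cy=227.6
Marker side s = 0.185 m; corners in marker frame (Z=0):
  M0 = (-0.0925, +0.0925, 0)
  M1 = (+0.0925, +0.0925, 0)
  M2 = (+0.0925, -0.0925, 0)
  M3 = (-0.0925, -0.0925, 0)
Detected image corners:
  c0 = (34.768570, 357.151969) px
  c1 = (173.058048, 372.027041) px
  c2 = (187.756844, 253.909905) px
  c3 = (47.691099, 239.496550) px
Planar DLT: solve 8×8 A·h = b for H (H[2,2]=1):
  H  [+749.02637 -67.31720 +110.58733]
  H  [+70.18607 +657.41431 +305.98671]
  H  [-0.02938 +0.06607 +1.00000]
B = K⁻¹H; ‖b₁‖=0.951628, ‖b₂‖=0.951628; λ = 2/(‖b₁‖+‖b₂‖) = 1.050831, sign → tz>0 ⇒ λ=+1.050831
r₁ = λ·B[:,0] = (+0.99247,+0.11857,-0.03087); r₂ = λ·B[:,1] = (-0.11621,+0.99080,+0.06943)
r₃ = r₁×r₂ = (+0.03882,-0.06532,+0.99711); SVD([r₁ r₂ r₃]) → R = UVᵀ:
  R  [+0.99247 -0.11621 +0.03882]
  R  [+0.11857 +0.99080 -0.06532]
  R  [-0.03087 +0.06943 +0.99711]
t = (-0.28117, +0.12090, +1.05083) m
tr R = 2.980370; θ = arccos((tr R − 1)/2) = 0.140222 rad = 8.034°
axis k = ((R−Rᵀ)₃₂, (R−Rᵀ)₁₃, (R−Rᵀ)₂₁) / (2 sinθ) = (+0.482067, +0.249323, +0.839911)
rvec = θ·k = (+0.067596, +0.034960, +0.117774)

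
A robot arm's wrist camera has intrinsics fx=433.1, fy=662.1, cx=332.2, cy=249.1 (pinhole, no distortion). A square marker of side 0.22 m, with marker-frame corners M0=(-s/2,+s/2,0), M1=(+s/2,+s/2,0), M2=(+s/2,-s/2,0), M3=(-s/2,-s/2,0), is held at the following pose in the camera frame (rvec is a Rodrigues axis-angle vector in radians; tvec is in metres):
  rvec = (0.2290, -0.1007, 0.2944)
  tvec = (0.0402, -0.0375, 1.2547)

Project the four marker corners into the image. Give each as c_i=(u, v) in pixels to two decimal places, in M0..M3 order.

Intrinsics K: fx=433.1, fy=662.1, cx=332.2, cy=249.1
Marker side s = 0.22 m; corners in marker frame (Z=0):
  M0 = (-0.1100, +0.1100, 0)
  M1 = (+0.1100, +0.1100, 0)
  M2 = (+0.1100, -0.1100, 0)
  M3 = (-0.1100, -0.1100, 0)
rvec = (0.2290, -0.1007, 0.2944), |rvec| = θ = 0.38633 rad = 22.135°
Rodrigues: sinθ=0.37679, 1−cosθ=0.07370; R = I + sinθ·[k]× + (1−cosθ)·[k]×²:
    [+0.95219 -0.29852 -0.06492]
    [+0.27574 +0.93130 -0.23799]
    [+0.13151 +0.20871 +0.96910]
t = (0.0402, -0.0375, 1.2547) m
M0: Pc = R·M0+t = (-0.09738, +0.03461, +1.26319); u = 433.1·(-0.09738)/1.26319 + 332.2 = 298.8127, v = 662.1·(+0.03461)/1.26319 + 249.1 = 267.2417
M1: Pc = R·M1+t = (+0.11210, +0.09528, +1.29212); u = 433.1·(+0.11210)/1.29212 + 332.2 = 369.7756, v = 662.1·(+0.09528)/1.29212 + 249.1 = 297.9203
M2: Pc = R·M2+t = (+0.17778, -0.10961, +1.24621); u = 433.1·(+0.17778)/1.24621 + 332.2 = 393.9841, v = 662.1·(-0.10961)/1.24621 + 249.1 = 190.8642
M3: Pc = R·M3+t = (-0.03170, -0.17028, +1.21728); u = 433.1·(-0.03170)/1.21728 + 332.2 = 320.9198, v = 662.1·(-0.17028)/1.21728 + 249.1 = 156.4840

c0=(298.81, 267.24) c1=(369.78, 297.92) c2=(393.98, 190.86) c3=(320.92, 156.48)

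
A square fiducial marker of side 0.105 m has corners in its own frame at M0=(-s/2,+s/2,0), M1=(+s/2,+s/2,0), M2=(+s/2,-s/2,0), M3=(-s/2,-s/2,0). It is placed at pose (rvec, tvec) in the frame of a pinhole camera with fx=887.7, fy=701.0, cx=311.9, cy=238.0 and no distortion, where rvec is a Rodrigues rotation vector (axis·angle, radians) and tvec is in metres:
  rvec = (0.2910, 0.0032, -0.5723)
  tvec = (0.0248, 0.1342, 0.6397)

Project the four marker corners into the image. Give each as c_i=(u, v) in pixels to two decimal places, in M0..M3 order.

Intrinsics K: fx=887.7, fy=701.0, cx=311.9, cy=238.0
Marker side s = 0.105 m; corners in marker frame (Z=0):
  M0 = (-0.0525, +0.0525, 0)
  M1 = (+0.0525, +0.0525, 0)
  M2 = (+0.0525, -0.0525, 0)
  M3 = (-0.0525, -0.0525, 0)
rvec = (0.2910, 0.0032, -0.5723), |rvec| = θ = 0.64204 rad = 36.786°
Rodrigues: sinθ=0.59883, 1−cosθ=0.19913; R = I + sinθ·[k]× + (1−cosθ)·[k]×²:
    [+0.84178 +0.53423 -0.07746]
    [-0.53333 +0.80088 -0.27230]
    [-0.08343 +0.27053 +0.95909]
t = (0.0248, 0.1342, 0.6397) m
M0: Pc = R·M0+t = (+0.00865, +0.20425, +0.65828); u = 887.7·(+0.00865)/0.65828 + 311.9 = 323.5697, v = 701.0·(+0.20425)/0.65828 + 238.0 = 455.5000
M1: Pc = R·M1+t = (+0.09704, +0.14825, +0.64952); u = 887.7·(+0.09704)/0.64952 + 311.9 = 444.5252, v = 701.0·(+0.14825)/0.64952 + 238.0 = 397.9953
M2: Pc = R·M2+t = (+0.04095, +0.06415, +0.62112); u = 887.7·(+0.04095)/0.62112 + 311.9 = 370.4203, v = 701.0·(+0.06415)/0.62112 + 238.0 = 310.4048
M3: Pc = R·M3+t = (-0.04744, +0.12015, +0.62988); u = 887.7·(-0.04744)/0.62988 + 311.9 = 245.0407, v = 701.0·(+0.12015)/0.62988 + 238.0 = 371.7210

c0=(323.57, 455.50) c1=(444.53, 398.00) c2=(370.42, 310.40) c3=(245.04, 371.72)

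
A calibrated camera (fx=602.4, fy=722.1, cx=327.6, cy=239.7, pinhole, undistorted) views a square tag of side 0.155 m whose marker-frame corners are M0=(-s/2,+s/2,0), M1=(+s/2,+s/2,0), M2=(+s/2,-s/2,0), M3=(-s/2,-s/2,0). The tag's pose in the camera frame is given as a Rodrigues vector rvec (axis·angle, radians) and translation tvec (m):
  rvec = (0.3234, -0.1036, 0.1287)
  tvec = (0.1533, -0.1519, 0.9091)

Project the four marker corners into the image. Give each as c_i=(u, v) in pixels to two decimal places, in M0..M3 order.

c0=(370.52, 171.28) c1=(467.38, 185.63) c2=(489.75, 65.11) c3=(388.06, 47.37)

Intrinsics K: fx=602.4, fy=722.1, cx=327.6, cy=239.7
Marker side s = 0.155 m; corners in marker frame (Z=0):
  M0 = (-0.0775, +0.0775, 0)
  M1 = (+0.0775, +0.0775, 0)
  M2 = (+0.0775, -0.0775, 0)
  M3 = (-0.0775, -0.0775, 0)
rvec = (0.3234, -0.1036, 0.1287), |rvec| = θ = 0.36316 rad = 20.807°
Rodrigues: sinθ=0.35523, 1−cosθ=0.06522; R = I + sinθ·[k]× + (1−cosθ)·[k]×²:
    [+0.98650 -0.14246 -0.08075]
    [+0.10932 +0.94009 -0.32293]
    [+0.12192 +0.30974 +0.94297]
t = (0.1533, -0.1519, 0.9091) m
M0: Pc = R·M0+t = (+0.06581, -0.08752, +0.92366); u = 602.4·(+0.06581)/0.92366 + 327.6 = 370.5178, v = 722.1·(-0.08752)/0.92366 + 239.7 = 171.2817
M1: Pc = R·M1+t = (+0.21871, -0.07057, +0.94255); u = 602.4·(+0.21871)/0.94255 + 327.6 = 467.3828, v = 722.1·(-0.07057)/0.94255 + 239.7 = 185.6350
M2: Pc = R·M2+t = (+0.24079, -0.21628, +0.89454); u = 602.4·(+0.24079)/0.89454 + 327.6 = 489.7548, v = 722.1·(-0.21628)/0.89454 + 239.7 = 65.1094
M3: Pc = R·M3+t = (+0.08789, -0.23323, +0.87565); u = 602.4·(+0.08789)/0.87565 + 327.6 = 388.0616, v = 722.1·(-0.23323)/0.87565 + 239.7 = 47.3680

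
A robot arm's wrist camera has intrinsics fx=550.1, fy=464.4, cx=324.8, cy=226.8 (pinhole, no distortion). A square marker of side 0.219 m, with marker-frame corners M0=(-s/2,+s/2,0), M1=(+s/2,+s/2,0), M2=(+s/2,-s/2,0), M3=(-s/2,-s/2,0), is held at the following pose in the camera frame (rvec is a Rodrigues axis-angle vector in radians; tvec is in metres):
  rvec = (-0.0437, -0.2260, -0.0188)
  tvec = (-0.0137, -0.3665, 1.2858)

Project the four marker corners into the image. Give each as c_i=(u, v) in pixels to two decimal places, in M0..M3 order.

Intrinsics K: fx=550.1, fy=464.4, cx=324.8, cy=226.8
Marker side s = 0.219 m; corners in marker frame (Z=0):
  M0 = (-0.1095, +0.1095, 0)
  M1 = (+0.1095, +0.1095, 0)
  M2 = (+0.1095, -0.1095, 0)
  M3 = (-0.1095, -0.1095, 0)
rvec = (-0.0437, -0.2260, -0.0188), |rvec| = θ = 0.23095 rad = 13.233°
Rodrigues: sinθ=0.22890, 1−cosθ=0.02655; R = I + sinθ·[k]× + (1−cosθ)·[k]×²:
    [+0.97440 +0.02355 -0.22359]
    [-0.01372 +0.99887 +0.04543]
    [+0.22441 -0.04120 +0.97362]
t = (-0.0137, -0.3665, 1.2858) m
M0: Pc = R·M0+t = (-0.11782, -0.25562, +1.25672); u = 550.1·(-0.11782)/1.25672 + 324.8 = 273.2277, v = 464.4·(-0.25562)/1.25672 + 226.8 = 132.3391
M1: Pc = R·M1+t = (+0.09558, -0.25863, +1.30586); u = 550.1·(+0.09558)/1.30586 + 324.8 = 365.0616, v = 464.4·(-0.25863)/1.30586 + 226.8 = 134.8257
M2: Pc = R·M2+t = (+0.09042, -0.47738, +1.31488); u = 550.1·(+0.09042)/1.31488 + 324.8 = 362.6277, v = 464.4·(-0.47738)/1.31488 + 226.8 = 58.1960
M3: Pc = R·M3+t = (-0.12298, -0.47437, +1.26574); u = 550.1·(-0.12298)/1.26574 + 324.8 = 271.3539, v = 464.4·(-0.47437)/1.26574 + 226.8 = 52.7518

c0=(273.23, 132.34) c1=(365.06, 134.83) c2=(362.63, 58.20) c3=(271.35, 52.75)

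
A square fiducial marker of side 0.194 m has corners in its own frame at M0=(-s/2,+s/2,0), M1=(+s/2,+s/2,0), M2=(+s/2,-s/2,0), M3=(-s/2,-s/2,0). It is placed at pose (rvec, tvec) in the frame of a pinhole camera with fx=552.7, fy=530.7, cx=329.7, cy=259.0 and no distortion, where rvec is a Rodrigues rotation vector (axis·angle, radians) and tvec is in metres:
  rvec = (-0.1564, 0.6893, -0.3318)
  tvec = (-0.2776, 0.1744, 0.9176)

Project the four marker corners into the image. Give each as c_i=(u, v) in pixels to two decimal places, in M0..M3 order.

Intrinsics K: fx=552.7, fy=530.7, cx=329.7, cy=259.0
Marker side s = 0.194 m; corners in marker frame (Z=0):
  M0 = (-0.0970, +0.0970, 0)
  M1 = (+0.0970, +0.0970, 0)
  M2 = (+0.0970, -0.0970, 0)
  M3 = (-0.0970, -0.0970, 0)
rvec = (-0.1564, 0.6893, -0.3318), |rvec| = θ = 0.78082 rad = 44.738°
Rodrigues: sinθ=0.70387, 1−cosθ=0.28967; R = I + sinθ·[k]× + (1−cosθ)·[k]×²:
    [+0.72196 +0.24788 +0.64602]
    [-0.35032 +0.93607 +0.03232]
    [-0.59671 -0.24965 +0.76264]
t = (-0.2776, 0.1744, 0.9176) m
M0: Pc = R·M0+t = (-0.32359, +0.29918, +0.95126); u = 552.7·(-0.32359)/0.95126 + 329.7 = 141.6917, v = 530.7·(+0.29918)/0.95126 + 259.0 = 425.9091
M1: Pc = R·M1+t = (-0.18353, +0.23122, +0.83550); u = 552.7·(-0.18353)/0.83550 + 329.7 = 208.2943, v = 530.7·(+0.23122)/0.83550 + 259.0 = 405.8666
M2: Pc = R·M2+t = (-0.23161, +0.04962, +0.88394); u = 552.7·(-0.23161)/0.88394 + 329.7 = 184.8779, v = 530.7·(+0.04962)/0.88394 + 259.0 = 288.7911
M3: Pc = R·M3+t = (-0.37167, +0.11758, +0.99970); u = 552.7·(-0.37167)/0.99970 + 329.7 = 124.2135, v = 530.7·(+0.11758)/0.99970 + 259.0 = 321.4195

c0=(141.69, 425.91) c1=(208.29, 405.87) c2=(184.88, 288.79) c3=(124.21, 321.42)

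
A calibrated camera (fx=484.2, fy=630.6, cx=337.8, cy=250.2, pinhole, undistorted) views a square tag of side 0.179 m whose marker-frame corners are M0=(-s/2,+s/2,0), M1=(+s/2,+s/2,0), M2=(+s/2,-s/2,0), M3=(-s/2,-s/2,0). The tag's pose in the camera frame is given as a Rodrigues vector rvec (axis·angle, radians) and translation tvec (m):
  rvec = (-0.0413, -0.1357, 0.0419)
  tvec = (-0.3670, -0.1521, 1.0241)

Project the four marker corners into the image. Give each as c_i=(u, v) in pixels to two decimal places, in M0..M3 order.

Intrinsics K: fx=484.2, fy=630.6, cx=337.8, cy=250.2
Marker side s = 0.179 m; corners in marker frame (Z=0):
  M0 = (-0.0895, +0.0895, 0)
  M1 = (+0.0895, +0.0895, 0)
  M2 = (+0.0895, -0.0895, 0)
  M3 = (-0.0895, -0.0895, 0)
rvec = (-0.0413, -0.1357, 0.0419), |rvec| = θ = 0.14790 rad = 8.474°
Rodrigues: sinθ=0.14737, 1−cosθ=0.01092; R = I + sinθ·[k]× + (1−cosθ)·[k]×²:
    [+0.98993 -0.03895 -0.13607]
    [+0.04454 +0.99827 +0.03831]
    [+0.13434 -0.04399 +0.98996]
t = (-0.3670, -0.1521, 1.0241) m
M0: Pc = R·M0+t = (-0.45909, -0.06674, +1.00814); u = 484.2·(-0.45909)/1.00814 + 337.8 = 117.3057, v = 630.6·(-0.06674)/1.00814 + 250.2 = 208.4527
M1: Pc = R·M1+t = (-0.28189, -0.05877, +1.03219); u = 484.2·(-0.28189)/1.03219 + 337.8 = 205.5665, v = 630.6·(-0.05877)/1.03219 + 250.2 = 214.2966
M2: Pc = R·M2+t = (-0.27491, -0.23746, +1.04006); u = 484.2·(-0.27491)/1.04006 + 337.8 = 209.8134, v = 630.6·(-0.23746)/1.04006 + 250.2 = 106.2262
M3: Pc = R·M3+t = (-0.45211, -0.24543, +1.01601); u = 484.2·(-0.45211)/1.01601 + 337.8 = 122.3372, v = 630.6·(-0.24543)/1.01601 + 250.2 = 97.8698

c0=(117.31, 208.45) c1=(205.57, 214.30) c2=(209.81, 106.23) c3=(122.34, 97.87)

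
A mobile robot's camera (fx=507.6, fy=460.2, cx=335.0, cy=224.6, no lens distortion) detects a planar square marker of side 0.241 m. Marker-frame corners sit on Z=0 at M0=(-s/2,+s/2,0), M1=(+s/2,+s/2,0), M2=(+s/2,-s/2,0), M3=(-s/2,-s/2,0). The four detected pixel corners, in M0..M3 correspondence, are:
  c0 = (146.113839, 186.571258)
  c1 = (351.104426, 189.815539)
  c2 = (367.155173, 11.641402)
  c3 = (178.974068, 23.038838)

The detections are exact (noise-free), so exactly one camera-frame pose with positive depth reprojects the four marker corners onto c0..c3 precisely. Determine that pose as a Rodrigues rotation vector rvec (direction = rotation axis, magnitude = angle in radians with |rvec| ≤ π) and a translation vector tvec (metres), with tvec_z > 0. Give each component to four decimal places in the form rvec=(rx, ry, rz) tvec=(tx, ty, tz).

rvec=(-0.2465, 0.2115, 0.0603) tvec=(-0.0904, -0.1611, 0.5890)

Intrinsics K: fx=507.6, fy=460.2, cx=335.0, cy=224.6
Marker side s = 0.241 m; corners in marker frame (Z=0):
  M0 = (-0.1205, +0.1205, 0)
  M1 = (+0.1205, +0.1205, 0)
  M2 = (+0.1205, -0.1205, 0)
  M3 = (-0.1205, -0.1205, 0)
Detected image corners:
  c0 = (146.113839, 186.571258) px
  c1 = (351.104426, 189.815539) px
  c2 = (367.155173, 11.641402) px
  c3 = (178.974068, 23.038838) px
Planar DLT: solve 8×8 A·h = b for H (H[2,2]=1):
  H  [+718.78474 -207.40298 +257.10175]
  H  [-55.90463 +666.46835 +98.73656]
  H  [-0.36514 -0.40023 +1.00000]
B = K⁻¹H; ‖b₁‖=1.697729, ‖b₂‖=1.697729; λ = 2/(‖b₁‖+‖b₂‖) = 0.589022, sign → tz>0 ⇒ λ=+0.589022
r₁ = λ·B[:,0] = (+0.97603,+0.03341,-0.21508); r₂ = λ·B[:,1] = (-0.08509,+0.96808,-0.23574)
r₃ = r₁×r₂ = (+0.20033,+0.24839,+0.94772); SVD([r₁ r₂ r₃]) → R = UVᵀ:
  R  [+0.97603 -0.08509 +0.20033]
  R  [+0.03341 +0.96808 +0.24839]
  R  [-0.21508 -0.23574 +0.94772]
t = (-0.09039, -0.16110, +0.58902) m
tr R = 2.891826; θ = arccos((tr R − 1)/2) = 0.330398 rad = 18.930°
axis k = ((R−Rᵀ)₃₂, (R−Rᵀ)₁₃, (R−Rᵀ)₂₁) / (2 sinθ) = (-0.746150, +0.640237, +0.182639)
rvec = θ·k = (-0.246527, +0.211533, +0.060344)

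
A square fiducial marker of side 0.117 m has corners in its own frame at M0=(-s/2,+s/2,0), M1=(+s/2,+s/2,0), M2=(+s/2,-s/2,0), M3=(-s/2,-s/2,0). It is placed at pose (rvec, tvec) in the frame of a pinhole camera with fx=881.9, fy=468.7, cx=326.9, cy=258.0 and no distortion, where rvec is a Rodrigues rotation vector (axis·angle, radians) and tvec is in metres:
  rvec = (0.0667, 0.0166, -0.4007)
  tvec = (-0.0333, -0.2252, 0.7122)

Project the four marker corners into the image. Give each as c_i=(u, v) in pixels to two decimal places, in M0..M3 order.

c0=(247.84, 160.87) c1=(380.49, 130.52) c2=(324.06, 57.95) c3=(190.34, 88.97)

Intrinsics K: fx=881.9, fy=468.7, cx=326.9, cy=258.0
Marker side s = 0.117 m; corners in marker frame (Z=0):
  M0 = (-0.0585, +0.0585, 0)
  M1 = (+0.0585, +0.0585, 0)
  M2 = (+0.0585, -0.0585, 0)
  M3 = (-0.0585, -0.0585, 0)
rvec = (0.0667, 0.0166, -0.4007), |rvec| = θ = 0.40655 rad = 23.294°
Rodrigues: sinθ=0.39545, 1−cosθ=0.08151; R = I + sinθ·[k]× + (1−cosθ)·[k]×²:
    [+0.92068 +0.39030 +0.00297]
    [-0.38921 +0.91863 -0.06816]
    [-0.02933 +0.06160 +0.99767]
t = (-0.0333, -0.2252, 0.7122) m
M0: Pc = R·M0+t = (-0.06433, -0.14869, +0.71752); u = 881.9·(-0.06433)/0.71752 + 326.9 = 247.8353, v = 468.7·(-0.14869)/0.71752 + 258.0 = 160.8711
M1: Pc = R·M1+t = (+0.04339, -0.19423, +0.71409); u = 881.9·(+0.04339)/0.71409 + 326.9 = 380.4898, v = 468.7·(-0.19423)/0.71409 + 258.0 = 130.5155
M2: Pc = R·M2+t = (-0.00227, -0.30171, +0.70688); u = 881.9·(-0.00227)/0.70688 + 326.9 = 324.0649, v = 468.7·(-0.30171)/0.70688 + 258.0 = 57.9513
M3: Pc = R·M3+t = (-0.10999, -0.25617, +0.71031); u = 881.9·(-0.10999)/0.71031 + 326.9 = 190.3370, v = 468.7·(-0.25617)/0.71031 + 258.0 = 88.9654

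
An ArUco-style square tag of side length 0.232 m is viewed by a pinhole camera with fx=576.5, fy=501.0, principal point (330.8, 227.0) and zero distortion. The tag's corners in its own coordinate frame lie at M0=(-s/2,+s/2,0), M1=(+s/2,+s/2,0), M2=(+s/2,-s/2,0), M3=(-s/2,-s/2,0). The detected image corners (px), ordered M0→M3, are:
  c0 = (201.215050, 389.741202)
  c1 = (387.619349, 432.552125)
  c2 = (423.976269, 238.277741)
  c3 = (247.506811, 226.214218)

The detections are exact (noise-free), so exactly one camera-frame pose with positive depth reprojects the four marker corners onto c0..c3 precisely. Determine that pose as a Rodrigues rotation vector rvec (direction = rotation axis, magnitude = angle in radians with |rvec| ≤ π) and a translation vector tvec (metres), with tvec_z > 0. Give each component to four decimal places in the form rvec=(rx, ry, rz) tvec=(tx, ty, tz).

Intrinsics K: fx=576.5, fy=501.0, cx=330.8, cy=227.0
Marker side s = 0.232 m; corners in marker frame (Z=0):
  M0 = (-0.1160, +0.1160, 0)
  M1 = (+0.1160, +0.1160, 0)
  M2 = (+0.1160, -0.1160, 0)
  M3 = (-0.1160, -0.1160, 0)
Detected image corners:
  c0 = (201.215050, 389.741202) px
  c1 = (387.619349, 432.552125) px
  c2 = (423.976269, 238.277741) px
  c3 = (247.506811, 226.214218) px
Planar DLT: solve 8×8 A·h = b for H (H[2,2]=1):
  H  [+566.56761 -303.03656 +308.85209]
  H  [-103.76393 +640.07897 +316.55486]
  H  [-0.68083 -0.39109 +1.00000]
B = K⁻¹H; ‖b₁‖=1.536276, ‖b₂‖=1.536276; λ = 2/(‖b₁‖+‖b₂‖) = 0.650925, sign → tz>0 ⇒ λ=+0.650925
r₁ = λ·B[:,0] = (+0.89401,+0.06598,-0.44317); r₂ = λ·B[:,1] = (-0.19608,+0.94697,-0.25457)
r₃ = r₁×r₂ = (+0.40287,+0.31448,+0.85953); SVD([r₁ r₂ r₃]) → R = UVᵀ:
  R  [+0.89401 -0.19608 +0.40287]
  R  [+0.06598 +0.94697 +0.31448]
  R  [-0.44317 -0.25457 +0.85953]
t = (-0.02478, +0.11635, +0.65092) m
tr R = 2.700503; θ = arccos((tr R − 1)/2) = 0.554333 rad = 31.761°
axis k = ((R−Rᵀ)₃₂, (R−Rᵀ)₁₃, (R−Rᵀ)₂₁) / (2 sinθ) = (-0.540538, +0.803648, +0.248936)
rvec = θ·k = (-0.299638, +0.445489, +0.137993)

rvec=(-0.2996, 0.4455, 0.1380) tvec=(-0.0248, 0.1164, 0.6509)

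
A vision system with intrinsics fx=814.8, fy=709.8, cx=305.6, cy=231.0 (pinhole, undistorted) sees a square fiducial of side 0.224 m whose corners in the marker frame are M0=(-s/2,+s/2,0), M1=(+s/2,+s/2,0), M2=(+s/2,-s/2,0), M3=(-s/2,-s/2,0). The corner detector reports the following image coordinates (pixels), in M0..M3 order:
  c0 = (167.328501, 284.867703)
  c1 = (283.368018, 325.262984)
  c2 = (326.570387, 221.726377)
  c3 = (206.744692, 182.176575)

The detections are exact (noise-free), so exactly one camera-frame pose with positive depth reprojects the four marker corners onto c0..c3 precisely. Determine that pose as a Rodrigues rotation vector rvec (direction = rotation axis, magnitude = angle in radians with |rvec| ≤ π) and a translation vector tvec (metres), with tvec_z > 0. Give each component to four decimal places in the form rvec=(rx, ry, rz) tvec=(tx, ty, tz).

Intrinsics K: fx=814.8, fy=709.8, cx=305.6, cy=231.0
Marker side s = 0.224 m; corners in marker frame (Z=0):
  M0 = (-0.1120, +0.1120, 0)
  M1 = (+0.1120, +0.1120, 0)
  M2 = (+0.1120, -0.1120, 0)
  M3 = (-0.1120, -0.1120, 0)
Detected image corners:
  c0 = (167.328501, 284.867703) px
  c1 = (283.368018, 325.262984) px
  c2 = (326.570387, 221.726377) px
  c3 = (206.744692, 182.176575) px
Planar DLT: solve 8×8 A·h = b for H (H[2,2]=1):
  H  [+506.41385 -156.07383 +245.20119]
  H  [+157.90185 +489.44079 +253.99024]
  H  [-0.08115 +0.11490 +1.00000]
B = K⁻¹H; ‖b₁‖=0.702541, ‖b₂‖=0.702541; λ = 2/(‖b₁‖+‖b₂‖) = 1.423404, sign → tz>0 ⇒ λ=+1.423404
r₁ = λ·B[:,0] = (+0.92799,+0.35424,-0.11550); r₂ = λ·B[:,1] = (-0.33399,+0.92828,+0.16355)
r₃ = r₁×r₂ = (+0.16516,-0.11320,+0.97975); SVD([r₁ r₂ r₃]) → R = UVᵀ:
  R  [+0.92799 -0.33399 +0.16516]
  R  [+0.35424 +0.92828 -0.11320]
  R  [-0.11550 +0.16355 +0.97975]
t = (-0.10551, +0.04610, +1.42340) m
tr R = 2.836023; θ = arccos((tr R − 1)/2) = 0.407760 rad = 23.363°
axis k = ((R−Rᵀ)₃₂, (R−Rᵀ)₁₃, (R−Rᵀ)₂₁) / (2 sinθ) = (+0.348937, +0.353873, +0.867765)
rvec = θ·k = (+0.142283, +0.144295, +0.353840)

rvec=(0.1423, 0.1443, 0.3538) tvec=(-0.1055, 0.0461, 1.4234)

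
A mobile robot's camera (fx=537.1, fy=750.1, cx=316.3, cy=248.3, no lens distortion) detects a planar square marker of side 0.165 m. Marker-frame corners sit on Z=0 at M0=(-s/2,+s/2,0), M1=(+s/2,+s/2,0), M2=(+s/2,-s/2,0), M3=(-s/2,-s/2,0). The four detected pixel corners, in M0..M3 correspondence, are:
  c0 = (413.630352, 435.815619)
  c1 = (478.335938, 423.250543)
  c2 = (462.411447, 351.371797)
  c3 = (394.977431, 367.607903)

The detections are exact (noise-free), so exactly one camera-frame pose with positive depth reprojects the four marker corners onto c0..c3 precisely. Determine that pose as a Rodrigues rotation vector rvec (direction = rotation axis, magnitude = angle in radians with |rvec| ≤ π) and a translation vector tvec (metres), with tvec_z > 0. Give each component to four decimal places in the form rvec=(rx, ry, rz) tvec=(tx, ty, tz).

rvec=(0.4971, 0.2814, -0.3086) tvec=(0.2987, 0.2613, 1.3307)

Intrinsics K: fx=537.1, fy=750.1, cx=316.3, cy=248.3
Marker side s = 0.165 m; corners in marker frame (Z=0):
  M0 = (-0.0825, +0.0825, 0)
  M1 = (+0.0825, +0.0825, 0)
  M2 = (+0.0825, -0.0825, 0)
  M3 = (-0.0825, -0.0825, 0)
Detected image corners:
  c0 = (413.630352, 435.815619) px
  c1 = (478.335938, 423.250543) px
  c2 = (462.411447, 351.371797) px
  c3 = (394.977431, 367.607903) px
Planar DLT: solve 8×8 A·h = b for H (H[2,2]=1):
  H  [+289.73718 +243.31649 +436.87600]
  H  [-186.63799 +549.08716 +395.57562]
  H  [-0.25260 +0.31638 +1.00000]
B = K⁻¹H; ‖b₁‖=0.751478, ‖b₂‖=0.751478; λ = 2/(‖b₁‖+‖b₂‖) = 1.330712, sign → tz>0 ⇒ λ=+1.330712
r₁ = λ·B[:,0] = (+0.91580,-0.21984,-0.33613); r₂ = λ·B[:,1] = (+0.35491,+0.83474,+0.42101)
r₃ = r₁×r₂ = (+0.18803,-0.50485,+0.84248); SVD([r₁ r₂ r₃]) → R = UVᵀ:
  R  [+0.91580 +0.35490 +0.18803]
  R  [-0.21984 +0.83474 -0.50485]
  R  [-0.33613 +0.42101 +0.84248]
t = (+0.29874, +0.26127, +1.33071) m
tr R = 2.593018; θ = arccos((tr R − 1)/2) = 0.649297 rad = 37.202°
axis k = ((R−Rᵀ)₃₂, (R−Rᵀ)₁₃, (R−Rᵀ)₂₁) / (2 sinθ) = (+0.765646, +0.433461, -0.475287)
rvec = θ·k = (+0.497132, +0.281445, -0.308602)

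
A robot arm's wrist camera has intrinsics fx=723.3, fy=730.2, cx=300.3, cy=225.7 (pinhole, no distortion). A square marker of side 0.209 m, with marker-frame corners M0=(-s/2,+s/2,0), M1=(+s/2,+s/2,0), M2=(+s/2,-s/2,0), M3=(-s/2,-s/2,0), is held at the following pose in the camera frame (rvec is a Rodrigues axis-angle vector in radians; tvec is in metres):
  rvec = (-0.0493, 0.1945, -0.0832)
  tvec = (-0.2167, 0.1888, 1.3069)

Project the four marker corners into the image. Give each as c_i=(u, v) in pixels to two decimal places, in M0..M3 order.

Intrinsics K: fx=723.3, fy=730.2, cx=300.3, cy=225.7
Marker side s = 0.209 m; corners in marker frame (Z=0):
  M0 = (-0.1045, +0.1045, 0)
  M1 = (+0.1045, +0.1045, 0)
  M2 = (+0.1045, -0.1045, 0)
  M3 = (-0.1045, -0.1045, 0)
rvec = (-0.0493, 0.1945, -0.0832), |rvec| = θ = 0.21722 rad = 12.446°
Rodrigues: sinθ=0.21551, 1−cosθ=0.02350; R = I + sinθ·[k]× + (1−cosθ)·[k]×²:
    [+0.97771 +0.07777 +0.19502]
    [-0.08732 +0.99534 +0.04085]
    [-0.19093 -0.05697 +0.97995]
t = (-0.2167, 0.1888, 1.3069) m
M0: Pc = R·M0+t = (-0.31074, +0.30194, +1.32090); u = 723.3·(-0.31074)/1.32090 + 300.3 = 130.1424, v = 730.2·(+0.30194)/1.32090 + 225.7 = 392.6132
M1: Pc = R·M1+t = (-0.10640, +0.28369, +1.28099); u = 723.3·(-0.10640)/1.28099 + 300.3 = 240.2212, v = 730.2·(+0.28369)/1.28099 + 225.7 = 387.4096
M2: Pc = R·M2+t = (-0.12266, +0.07566, +1.29290); u = 723.3·(-0.12266)/1.29290 + 300.3 = 231.6812, v = 730.2·(+0.07566)/1.29290 + 225.7 = 268.4318
M3: Pc = R·M3+t = (-0.32700, +0.09391, +1.33281); u = 723.3·(-0.32700)/1.33281 + 300.3 = 122.8416, v = 730.2·(+0.09391)/1.33281 + 225.7 = 277.1513

c0=(130.14, 392.61) c1=(240.22, 387.41) c2=(231.68, 268.43) c3=(122.84, 277.15)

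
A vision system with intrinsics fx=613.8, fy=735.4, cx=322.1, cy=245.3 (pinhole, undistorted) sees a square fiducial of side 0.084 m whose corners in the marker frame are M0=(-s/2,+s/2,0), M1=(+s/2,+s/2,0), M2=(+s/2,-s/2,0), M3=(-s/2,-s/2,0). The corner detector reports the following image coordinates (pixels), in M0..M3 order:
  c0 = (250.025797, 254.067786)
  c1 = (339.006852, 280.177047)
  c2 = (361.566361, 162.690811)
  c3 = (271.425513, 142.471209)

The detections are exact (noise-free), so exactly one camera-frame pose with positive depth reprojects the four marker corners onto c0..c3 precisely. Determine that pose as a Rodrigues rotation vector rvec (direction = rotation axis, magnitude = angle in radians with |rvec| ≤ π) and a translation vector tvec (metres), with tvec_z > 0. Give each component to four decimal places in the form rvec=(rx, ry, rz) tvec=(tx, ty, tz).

Intrinsics K: fx=613.8, fy=735.4, cx=322.1, cy=245.3
Marker side s = 0.084 m; corners in marker frame (Z=0):
  M0 = (-0.0420, +0.0420, 0)
  M1 = (+0.0420, +0.0420, 0)
  M2 = (+0.0420, -0.0420, 0)
  M3 = (-0.0420, -0.0420, 0)
Detected image corners:
  c0 = (250.025797, 254.067786) px
  c1 = (339.006852, 280.177047) px
  c2 = (361.566361, 162.690811) px
  c3 = (271.425513, 142.471209) px
Planar DLT: solve 8×8 A·h = b for H (H[2,2]=1):
  H  [+878.95753 -260.33866 +304.35168]
  H  [+147.15549 +1363.47271 +209.56259]
  H  [-0.61290 +0.00375 +1.00000]
B = K⁻¹H; ‖b₁‖=1.901176, ‖b₂‖=1.901176; λ = 2/(‖b₁‖+‖b₂‖) = 0.525990, sign → tz>0 ⇒ λ=+0.525990
r₁ = λ·B[:,0] = (+0.92239,+0.21278,-0.32238); r₂ = λ·B[:,1] = (-0.22413,+0.97456,+0.00197)
r₃ = r₁×r₂ = (+0.31459,+0.07043,+0.94661); SVD([r₁ r₂ r₃]) → R = UVᵀ:
  R  [+0.92239 -0.22413 +0.31459]
  R  [+0.21278 +0.97456 +0.07043]
  R  [-0.32238 +0.00197 +0.94661]
t = (-0.01521, -0.02556, +0.52599) m
tr R = 2.843553; θ = arccos((tr R − 1)/2) = 0.398159 rad = 22.813°
axis k = ((R−Rᵀ)₃₂, (R−Rᵀ)₁₃, (R−Rᵀ)₂₁) / (2 sinθ) = (-0.088288, +0.821428, +0.563437)
rvec = θ·k = (-0.035153, +0.327059, +0.224338)

rvec=(-0.0352, 0.3271, 0.2243) tvec=(-0.0152, -0.0256, 0.5260)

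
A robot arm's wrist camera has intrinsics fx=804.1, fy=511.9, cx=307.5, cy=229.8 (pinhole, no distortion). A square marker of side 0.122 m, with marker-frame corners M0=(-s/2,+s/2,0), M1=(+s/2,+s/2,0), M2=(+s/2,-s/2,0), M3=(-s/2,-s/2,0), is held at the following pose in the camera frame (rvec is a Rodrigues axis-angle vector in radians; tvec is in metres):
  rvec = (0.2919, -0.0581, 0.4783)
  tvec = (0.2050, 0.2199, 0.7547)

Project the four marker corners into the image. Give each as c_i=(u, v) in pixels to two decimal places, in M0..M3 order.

Intrinsics K: fx=804.1, fy=511.9, cx=307.5, cy=229.8
Marker side s = 0.122 m; corners in marker frame (Z=0):
  M0 = (-0.0610, +0.0610, 0)
  M1 = (+0.0610, +0.0610, 0)
  M2 = (+0.0610, -0.0610, 0)
  M3 = (-0.0610, -0.0610, 0)
rvec = (0.2919, -0.0581, 0.4783), |rvec| = θ = 0.56334 rad = 32.277°
Rodrigues: sinθ=0.53401, 1−cosθ=0.15452; R = I + sinθ·[k]× + (1−cosθ)·[k]×²:
    [+0.88696 -0.46166 +0.01291]
    [+0.44514 +0.84712 -0.29023]
    [+0.12306 +0.26317 +0.95687]
t = (0.2050, 0.2199, 0.7547) m
M0: Pc = R·M0+t = (+0.12273, +0.24442, +0.76325); u = 804.1·(+0.12273)/0.76325 + 307.5 = 436.8034, v = 511.9·(+0.24442)/0.76325 + 229.8 = 393.7298
M1: Pc = R·M1+t = (+0.23094, +0.29873, +0.77826); u = 804.1·(+0.23094)/0.77826 + 307.5 = 546.1115, v = 511.9·(+0.29873)/0.77826 + 229.8 = 426.2881
M2: Pc = R·M2+t = (+0.28727, +0.19538, +0.74615); u = 804.1·(+0.28727)/0.74615 + 307.5 = 617.0754, v = 511.9·(+0.19538)/0.74615 + 229.8 = 363.8405
M3: Pc = R·M3+t = (+0.17906, +0.14107, +0.73114); u = 804.1·(+0.17906)/0.73114 + 307.5 = 504.4242, v = 511.9·(+0.14107)/0.73114 + 229.8 = 328.5701

c0=(436.80, 393.73) c1=(546.11, 426.29) c2=(617.08, 363.84) c3=(504.42, 328.57)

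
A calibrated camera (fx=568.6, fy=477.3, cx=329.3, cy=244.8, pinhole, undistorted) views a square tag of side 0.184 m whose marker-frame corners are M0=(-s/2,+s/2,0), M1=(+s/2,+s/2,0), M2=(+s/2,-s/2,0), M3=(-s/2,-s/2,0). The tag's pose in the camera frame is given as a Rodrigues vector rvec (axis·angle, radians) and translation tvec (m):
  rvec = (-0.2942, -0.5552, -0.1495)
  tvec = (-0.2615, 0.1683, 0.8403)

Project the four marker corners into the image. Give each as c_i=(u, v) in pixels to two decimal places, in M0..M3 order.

c0=(93.69, 406.77) c1=(221.83, 382.17) c2=(201.87, 284.38) c3=(78.08, 295.74)

Intrinsics K: fx=568.6, fy=477.3, cx=329.3, cy=244.8
Marker side s = 0.184 m; corners in marker frame (Z=0):
  M0 = (-0.0920, +0.0920, 0)
  M1 = (+0.0920, +0.0920, 0)
  M2 = (+0.0920, -0.0920, 0)
  M3 = (-0.0920, -0.0920, 0)
rvec = (-0.2942, -0.5552, -0.1495), |rvec| = θ = 0.64587 rad = 37.006°
Rodrigues: sinθ=0.60190, 1−cosθ=0.20142; R = I + sinθ·[k]× + (1−cosθ)·[k]×²:
    [+0.84037 +0.21819 -0.49616]
    [-0.06045 +0.94741 +0.31425]
    [+0.53863 -0.23409 +0.80937]
t = (-0.2615, 0.1683, 0.8403) m
M0: Pc = R·M0+t = (-0.31874, +0.26102, +0.76921); u = 568.6·(-0.31874)/0.76921 + 329.3 = 93.6870, v = 477.3·(+0.26102)/0.76921 + 244.8 = 406.7670
M1: Pc = R·M1+t = (-0.16411, +0.24990, +0.86832); u = 568.6·(-0.16411)/0.86832 + 329.3 = 221.8343, v = 477.3·(+0.24990)/0.86832 + 244.8 = 382.1663
M2: Pc = R·M2+t = (-0.20426, +0.07558, +0.91139); u = 568.6·(-0.20426)/0.91139 + 329.3 = 201.8661, v = 477.3·(+0.07558)/0.91139 + 244.8 = 284.3797
M3: Pc = R·M3+t = (-0.35889, +0.08670, +0.81228); u = 568.6·(-0.35889)/0.81228 + 329.3 = 78.0776, v = 477.3·(+0.08670)/0.81228 + 244.8 = 295.7448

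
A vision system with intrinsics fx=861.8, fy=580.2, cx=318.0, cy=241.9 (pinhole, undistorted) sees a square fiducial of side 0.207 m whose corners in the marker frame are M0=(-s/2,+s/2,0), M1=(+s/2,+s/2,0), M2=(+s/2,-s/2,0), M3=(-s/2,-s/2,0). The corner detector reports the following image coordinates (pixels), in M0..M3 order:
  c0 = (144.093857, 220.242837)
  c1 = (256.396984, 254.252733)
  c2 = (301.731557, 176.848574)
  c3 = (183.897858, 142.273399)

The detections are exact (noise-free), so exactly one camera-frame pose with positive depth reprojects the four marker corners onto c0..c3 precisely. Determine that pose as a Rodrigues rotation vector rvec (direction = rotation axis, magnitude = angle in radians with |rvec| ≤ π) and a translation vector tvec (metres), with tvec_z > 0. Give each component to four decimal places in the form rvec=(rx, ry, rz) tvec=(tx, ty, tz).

Intrinsics K: fx=861.8, fy=580.2, cx=318.0, cy=241.9
Marker side s = 0.207 m; corners in marker frame (Z=0):
  M0 = (-0.1035, +0.1035, 0)
  M1 = (+0.1035, +0.1035, 0)
  M2 = (+0.1035, -0.1035, 0)
  M3 = (-0.1035, -0.1035, 0)
Detected image corners:
  c0 = (144.093857, 220.242837) px
  c1 = (256.396984, 254.252733) px
  c2 = (301.731557, 176.848574) px
  c3 = (183.897858, 142.273399) px
Planar DLT: solve 8×8 A·h = b for H (H[2,2]=1):
  H  [+542.77059 -158.87584 +220.72102]
  H  [+154.14931 +417.12528 +199.14903]
  H  [-0.05789 +0.21077 +1.00000]
B = K⁻¹H; ‖b₁‖=0.715101, ‖b₂‖=0.715101; λ = 2/(‖b₁‖+‖b₂‖) = 1.398404, sign → tz>0 ⇒ λ=+1.398404
r₁ = λ·B[:,0] = (+0.91060,+0.40528,-0.08095); r₂ = λ·B[:,1] = (-0.36656,+0.88247,+0.29475)
r₃ = r₁×r₂ = (+0.19089,-0.23872,+0.95214); SVD([r₁ r₂ r₃]) → R = UVᵀ:
  R  [+0.91060 -0.36656 +0.19089]
  R  [+0.40528 +0.88247 -0.23872]
  R  [-0.08095 +0.29475 +0.95214]
t = (-0.15785, -0.10304, +1.39840) m
tr R = 2.745212; θ = arccos((tr R − 1)/2) = 0.510284 rad = 29.237°
axis k = ((R−Rᵀ)₃₂, (R−Rᵀ)₁₃, (R−Rᵀ)₂₁) / (2 sinθ) = (+0.546114, +0.278288, +0.790136)
rvec = θ·k = (+0.278673, +0.142006, +0.403194)

rvec=(0.2787, 0.1420, 0.4032) tvec=(-0.1579, -0.1030, 1.3984)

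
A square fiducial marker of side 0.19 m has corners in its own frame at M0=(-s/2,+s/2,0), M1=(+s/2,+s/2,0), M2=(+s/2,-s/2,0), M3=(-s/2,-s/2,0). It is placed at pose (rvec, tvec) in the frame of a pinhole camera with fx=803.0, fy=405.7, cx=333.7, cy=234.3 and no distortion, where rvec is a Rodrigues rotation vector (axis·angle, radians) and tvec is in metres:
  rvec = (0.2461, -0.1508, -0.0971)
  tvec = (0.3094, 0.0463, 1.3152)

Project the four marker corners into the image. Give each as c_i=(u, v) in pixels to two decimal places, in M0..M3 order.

c0=(468.90, 279.84) c1=(577.36, 272.46) c2=(577.19, 216.81) c3=(464.71, 223.33)

Intrinsics K: fx=803.0, fy=405.7, cx=333.7, cy=234.3
Marker side s = 0.19 m; corners in marker frame (Z=0):
  M0 = (-0.0950, +0.0950, 0)
  M1 = (+0.0950, +0.0950, 0)
  M2 = (+0.0950, -0.0950, 0)
  M3 = (-0.0950, -0.0950, 0)
rvec = (0.2461, -0.1508, -0.0971), |rvec| = θ = 0.30452 rad = 17.448°
Rodrigues: sinθ=0.29984, 1−cosθ=0.04601; R = I + sinθ·[k]× + (1−cosθ)·[k]×²:
    [+0.98404 +0.07719 -0.16034]
    [-0.11402 +0.96527 -0.23505]
    [+0.13662 +0.24958 +0.95867]
t = (0.3094, 0.0463, 1.3152) m
M0: Pc = R·M0+t = (+0.22325, +0.14883, +1.32593); u = 803.0·(+0.22325)/1.32593 + 333.7 = 468.9027, v = 405.7·(+0.14883)/1.32593 + 234.3 = 279.8389
M1: Pc = R·M1+t = (+0.41022, +0.12717, +1.35189); u = 803.0·(+0.41022)/1.35189 + 333.7 = 577.3622, v = 405.7·(+0.12717)/1.35189 + 234.3 = 272.4633
M2: Pc = R·M2+t = (+0.39555, -0.05623, +1.30447); u = 803.0·(+0.39555)/1.30447 + 333.7 = 577.1913, v = 405.7·(-0.05623)/1.30447 + 234.3 = 216.8112
M3: Pc = R·M3+t = (+0.20858, -0.03457, +1.27851); u = 803.0·(+0.20858)/1.27851 + 333.7 = 464.7056, v = 405.7·(-0.03457)/1.27851 + 234.3 = 223.3305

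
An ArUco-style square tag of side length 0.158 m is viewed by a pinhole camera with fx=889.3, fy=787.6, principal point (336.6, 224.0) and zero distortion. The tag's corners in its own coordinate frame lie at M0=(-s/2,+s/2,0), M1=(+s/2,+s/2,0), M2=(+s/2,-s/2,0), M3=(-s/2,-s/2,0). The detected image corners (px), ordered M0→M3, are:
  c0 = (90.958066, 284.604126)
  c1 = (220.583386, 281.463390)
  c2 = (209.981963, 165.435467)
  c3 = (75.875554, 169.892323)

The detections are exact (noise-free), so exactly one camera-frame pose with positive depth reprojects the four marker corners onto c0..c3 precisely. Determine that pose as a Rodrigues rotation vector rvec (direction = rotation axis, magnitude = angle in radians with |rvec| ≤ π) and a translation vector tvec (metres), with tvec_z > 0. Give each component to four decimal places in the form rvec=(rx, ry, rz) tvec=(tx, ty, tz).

Intrinsics K: fx=889.3, fy=787.6, cx=336.6, cy=224.0
Marker side s = 0.158 m; corners in marker frame (Z=0):
  M0 = (-0.0790, +0.0790, 0)
  M1 = (+0.0790, +0.0790, 0)
  M2 = (+0.0790, -0.0790, 0)
  M3 = (-0.0790, -0.0790, 0)
Detected image corners:
  c0 = (90.958066, 284.604126) px
  c1 = (220.583386, 281.463390) px
  c2 = (209.981963, 165.435467) px
  c3 = (75.875554, 169.892323) px
Planar DLT: solve 8×8 A·h = b for H (H[2,2]=1):
  H  [+824.65154 +114.41681 +149.12394]
  H  [-38.59789 +780.05956 +226.36750]
  H  [-0.06491 +0.22140 +1.00000]
B = K⁻¹H; ‖b₁‖=0.954573, ‖b₂‖=0.954573; λ = 2/(‖b₁‖+‖b₂‖) = 1.047589, sign → tz>0 ⇒ λ=+1.047589
r₁ = λ·B[:,0] = (+0.99717,-0.03200,-0.06800); r₂ = λ·B[:,1] = (+0.04699,+0.97160,+0.23193)
r₃ = r₁×r₂ = (+0.05865,-0.23447,+0.97035); SVD([r₁ r₂ r₃]) → R = UVᵀ:
  R  [+0.99717 +0.04699 +0.05865]
  R  [-0.03200 +0.97160 -0.23447]
  R  [-0.06800 +0.23193 +0.97035]
t = (-0.22085, +0.00315, +1.04759) m
tr R = 2.939119; θ = arccos((tr R − 1)/2) = 0.247371 rad = 14.173°
axis k = ((R−Rᵀ)₃₂, (R−Rᵀ)₁₃, (R−Rᵀ)₂₁) / (2 sinθ) = (+0.952416, +0.258617, -0.161308)
rvec = θ·k = (+0.235600, +0.063974, -0.039903)

rvec=(0.2356, 0.0640, -0.0399) tvec=(-0.2208, 0.0031, 1.0476)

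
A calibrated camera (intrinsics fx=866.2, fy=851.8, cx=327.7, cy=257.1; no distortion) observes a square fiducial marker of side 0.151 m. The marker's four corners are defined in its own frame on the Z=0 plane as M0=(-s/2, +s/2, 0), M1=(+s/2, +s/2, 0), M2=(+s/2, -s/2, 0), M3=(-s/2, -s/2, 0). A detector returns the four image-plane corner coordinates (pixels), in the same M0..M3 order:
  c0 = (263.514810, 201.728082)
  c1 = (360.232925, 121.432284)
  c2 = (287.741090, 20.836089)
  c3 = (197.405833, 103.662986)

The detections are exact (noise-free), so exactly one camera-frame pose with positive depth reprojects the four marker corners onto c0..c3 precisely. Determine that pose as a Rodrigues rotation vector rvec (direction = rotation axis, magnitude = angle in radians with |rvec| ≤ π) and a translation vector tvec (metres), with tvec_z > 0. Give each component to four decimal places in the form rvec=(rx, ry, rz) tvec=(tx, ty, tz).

Intrinsics K: fx=866.2, fy=851.8, cx=327.7, cy=257.1
Marker side s = 0.151 m; corners in marker frame (Z=0):
  M0 = (-0.0755, +0.0755, 0)
  M1 = (+0.0755, +0.0755, 0)
  M2 = (+0.0755, -0.0755, 0)
  M3 = (-0.0755, -0.0755, 0)
Detected image corners:
  c0 = (263.514810, 201.728082) px
  c1 = (360.232925, 121.432284) px
  c2 = (287.741090, 20.836089) px
  c3 = (197.405833, 103.662986) px
Planar DLT: solve 8×8 A·h = b for H (H[2,2]=1):
  H  [+526.00794 +402.05971 +275.50687]
  H  [-577.83406 +634.85893 +112.18614]
  H  [-0.33565 -0.20326 +1.00000]
B = K⁻¹H; ‖b₁‖=0.992355, ‖b₂‖=0.992355; λ = 2/(‖b₁‖+‖b₂‖) = 1.007704, sign → tz>0 ⇒ λ=+1.007704
r₁ = λ·B[:,0] = (+0.73990,-0.58150,-0.33823); r₂ = λ·B[:,1] = (+0.54523,+0.81288,-0.20482)
r₃ = r₁×r₂ = (+0.39405,-0.03287,+0.91850); SVD([r₁ r₂ r₃]) → R = UVᵀ:
  R  [+0.73990 +0.54523 +0.39405]
  R  [-0.58150 +0.81288 -0.03287]
  R  [-0.33823 -0.20482 +0.91850]
t = (-0.06072, -0.17144, +1.00770) m
tr R = 2.471279; θ = arccos((tr R − 1)/2) = 0.744186 rad = 42.639°
axis k = ((R−Rᵀ)₃₂, (R−Rᵀ)₁₃, (R−Rᵀ)₂₁) / (2 sinθ) = (-0.126929, +0.540532, -0.831694)
rvec = θ·k = (-0.094459, +0.402257, -0.618935)

rvec=(-0.0945, 0.4023, -0.6189) tvec=(-0.0607, -0.1714, 1.0077)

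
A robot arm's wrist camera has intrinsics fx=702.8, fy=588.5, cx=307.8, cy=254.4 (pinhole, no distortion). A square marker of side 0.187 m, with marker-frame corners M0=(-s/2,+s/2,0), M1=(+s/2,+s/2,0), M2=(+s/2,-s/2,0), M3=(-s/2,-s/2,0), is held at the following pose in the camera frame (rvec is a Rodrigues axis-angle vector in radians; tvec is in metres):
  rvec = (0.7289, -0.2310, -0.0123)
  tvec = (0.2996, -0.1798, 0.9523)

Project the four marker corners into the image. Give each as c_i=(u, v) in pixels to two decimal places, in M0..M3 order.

c0=(450.50, 194.41) c1=(569.16, 186.91) c2=(614.66, 87.37) c3=(481.17, 91.55)

Intrinsics K: fx=702.8, fy=588.5, cx=307.8, cy=254.4
Marker side s = 0.187 m; corners in marker frame (Z=0):
  M0 = (-0.0935, +0.0935, 0)
  M1 = (+0.0935, +0.0935, 0)
  M2 = (+0.0935, -0.0935, 0)
  M3 = (-0.0935, -0.0935, 0)
rvec = (0.7289, -0.2310, -0.0123), |rvec| = θ = 0.76473 rad = 43.816°
Rodrigues: sinθ=0.69234, 1−cosθ=0.27843; R = I + sinθ·[k]× + (1−cosθ)·[k]×²:
    [+0.97452 -0.06903 -0.21340]
    [-0.09130 +0.74698 -0.65855]
    [+0.20487 +0.66126 +0.72164]
t = (0.2996, -0.1798, 0.9523) m
M0: Pc = R·M0+t = (+0.20203, -0.10142, +0.99497); u = 702.8·(+0.20203)/0.99497 + 307.8 = 450.5027, v = 588.5·(-0.10142)/0.99497 + 254.4 = 194.4121
M1: Pc = R·M1+t = (+0.38426, -0.11849, +1.03328); u = 702.8·(+0.38426)/1.03328 + 307.8 = 569.1618, v = 588.5·(-0.11849)/1.03328 + 254.4 = 186.9123
M2: Pc = R·M2+t = (+0.39717, -0.25818, +0.90963); u = 702.8·(+0.39717)/0.90963 + 307.8 = 614.6647, v = 588.5·(-0.25818)/0.90963 + 254.4 = 87.3665
M3: Pc = R·M3+t = (+0.21494, -0.24111, +0.87132); u = 702.8·(+0.21494)/0.87132 + 307.8 = 481.1665, v = 588.5·(-0.24111)/0.87132 + 254.4 = 91.5538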